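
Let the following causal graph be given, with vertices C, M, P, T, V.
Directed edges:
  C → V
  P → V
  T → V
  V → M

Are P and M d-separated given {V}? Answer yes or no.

Yes — P ⊥ M | {V}.

Bayes-Ball from P | {V} reaches {C,T}.
M ∉ reach(P|{V}) ⇒ P ⊥ M | {V}.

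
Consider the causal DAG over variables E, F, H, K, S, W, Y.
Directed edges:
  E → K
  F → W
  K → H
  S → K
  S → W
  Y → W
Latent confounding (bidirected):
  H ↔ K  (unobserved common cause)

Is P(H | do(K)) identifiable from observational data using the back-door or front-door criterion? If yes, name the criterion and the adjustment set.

desc(K)\{K}={H}; candidates ⊆ {E,F,S,W,Y}.
K↔H: latent back-door arc(s) into K.
size 0: {}; under {} K still reaches {E,H,S,W} ∋ H.
size 1: {E}, {F}, {S} …(+2); under {E} K still reaches {H,S,W} ∋ H.
size 2: {E,F}, {E,S}, {E,W} …(+7); under {E,F} K still reaches {H,S,W} ∋ H.
K↔H cannot be blocked by any observed set — no back-door set.
No mediator lies on a directed K→…→H path.
Neither criterion identifies P(H|do(K)) in this graph.

P(H|do(K)): not identifiable (no BD/FD set).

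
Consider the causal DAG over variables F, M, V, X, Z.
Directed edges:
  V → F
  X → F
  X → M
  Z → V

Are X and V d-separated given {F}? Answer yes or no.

Bayes-Ball from X | {F} reaches {M,V,Z}.
V ∈ reach(X|{F}) ⇒ X ⊥̸ V | {F}.

No — X and V are d-connected given {F}.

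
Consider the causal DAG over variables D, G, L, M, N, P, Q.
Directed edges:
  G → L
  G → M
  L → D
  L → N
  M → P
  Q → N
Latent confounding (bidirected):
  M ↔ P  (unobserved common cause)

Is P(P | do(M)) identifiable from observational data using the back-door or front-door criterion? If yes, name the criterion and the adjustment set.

desc(M)\{M}={P}; candidates ⊆ {D,G,L,N,Q}.
M↔P: latent back-door arc(s) into M.
size 0: {}; under {} M still reaches {D,G,L,N,P} ∋ P.
size 1: {D}, {G}, {L} …(+2); under {D} M still reaches {G,L,N,P} ∋ P.
size 2: {D,G}, {D,L}, {D,N} …(+7); under {D,G} M still reaches {P} ∋ P.
M↔P cannot be blocked by any observed set — no back-door set.
No mediator lies on a directed M→…→P path.
Neither criterion identifies P(P|do(M)) in this graph.

P(P|do(M)): not identifiable (no BD/FD set).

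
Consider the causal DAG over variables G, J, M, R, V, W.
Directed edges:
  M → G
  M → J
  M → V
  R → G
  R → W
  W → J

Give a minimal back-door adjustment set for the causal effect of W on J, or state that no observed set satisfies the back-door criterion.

desc(W)\{W}={J}; candidates ⊆ {G,M,R,V}.
∅: W⊥J given ∅ in G with W→· removed — back-door holds.

W→J: minimal back-door set ∅.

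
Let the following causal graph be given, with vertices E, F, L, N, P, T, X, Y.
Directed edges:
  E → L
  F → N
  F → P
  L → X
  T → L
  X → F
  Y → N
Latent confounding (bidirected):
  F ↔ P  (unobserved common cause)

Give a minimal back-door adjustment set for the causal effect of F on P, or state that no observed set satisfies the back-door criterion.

F→P: no observed back-door set.

desc(F)\{F}={N,P}; candidates ⊆ {E,L,T,X,Y}.
F↔P: latent back-door arc(s) into F.
size 0: {}; under {} F still reaches {E,L,P,T,X} ∋ P.
size 1: {E}, {L}, {T} …(+2); under {E} F still reaches {L,P,T,X} ∋ P.
size 2: {E,L}, {E,T}, {E,X} …(+7); under {E,L} F still reaches {P,X} ∋ P.
F↔P cannot be blocked by any observed set — no back-door set.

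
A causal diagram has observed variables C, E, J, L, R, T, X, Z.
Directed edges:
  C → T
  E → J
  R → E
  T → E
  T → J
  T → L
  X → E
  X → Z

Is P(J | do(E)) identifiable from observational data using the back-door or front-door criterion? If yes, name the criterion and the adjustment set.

desc(E)\{E}={J}; candidates ⊆ {C,L,R,T,X,Z}.
size 0: {}; under {} E still reaches {C,J,L,R,T,X,Z} ∋ J.
{T}: E⊥J given {T} in G with E→· removed — back-door holds.
P(J|do(E)) = Σ_{T} P(J|E,T)·P(T).

P(J|do(E)): backdoor, adjust for {T}.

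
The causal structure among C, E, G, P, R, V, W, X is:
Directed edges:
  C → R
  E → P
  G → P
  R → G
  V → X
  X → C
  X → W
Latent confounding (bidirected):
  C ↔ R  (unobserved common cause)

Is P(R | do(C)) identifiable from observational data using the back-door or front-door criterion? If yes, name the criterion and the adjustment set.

P(R|do(C)): not identifiable (no BD/FD set).

desc(C)\{C}={G,P,R}; candidates ⊆ {E,V,W,X}.
C↔R: latent back-door arc(s) into C.
size 0: {}; under {} C still reaches {G,P,R,V,W,X} ∋ R.
size 1: {E}, {V}, {W} …(+1); under {E} C still reaches {G,P,R,V,W,X} ∋ R.
size 2: {E,V}, {E,W}, {E,X} …(+3); under {E,V} C still reaches {G,P,R,W,X} ∋ R.
C↔R cannot be blocked by any observed set — no back-door set.
No mediator lies on a directed C→…→R path.
Neither criterion identifies P(R|do(C)) in this graph.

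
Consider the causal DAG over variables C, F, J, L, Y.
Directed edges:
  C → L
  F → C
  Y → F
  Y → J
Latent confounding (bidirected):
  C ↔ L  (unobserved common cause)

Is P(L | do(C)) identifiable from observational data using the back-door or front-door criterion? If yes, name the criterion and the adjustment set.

desc(C)\{C}={L}; candidates ⊆ {F,J,Y}.
C↔L: latent back-door arc(s) into C.
size 0: {}; under {} C still reaches {F,J,L,Y} ∋ L.
size 1: {F}, {J}, {Y}; under {F} C still reaches {L} ∋ L.
size 2: {F,J}, {F,Y}, {J,Y}; under {F,J} C still reaches {L} ∋ L.
C↔L cannot be blocked by any observed set — no back-door set.
No mediator lies on a directed C→…→L path.
Neither criterion identifies P(L|do(C)) in this graph.

P(L|do(C)): not identifiable (no BD/FD set).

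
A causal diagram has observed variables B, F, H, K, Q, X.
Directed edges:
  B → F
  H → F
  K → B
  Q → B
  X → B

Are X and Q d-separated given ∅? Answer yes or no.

Bayes-Ball from X | ∅ reaches {B,F}.
Q ∉ reach(X|∅) ⇒ X ⊥ Q | ∅.

Yes — X ⊥ Q | ∅.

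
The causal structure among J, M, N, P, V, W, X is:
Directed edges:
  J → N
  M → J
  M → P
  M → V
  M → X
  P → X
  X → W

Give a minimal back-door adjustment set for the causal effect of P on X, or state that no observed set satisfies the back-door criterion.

P→X: minimal back-door set {M}.

desc(P)\{P}={W,X}; candidates ⊆ {J,M,N,V}.
size 0: {}; under {} P still reaches {J,M,N,V,W,X} ∋ X.
{M}: P⊥X given {M} in G with P→· removed — back-door holds.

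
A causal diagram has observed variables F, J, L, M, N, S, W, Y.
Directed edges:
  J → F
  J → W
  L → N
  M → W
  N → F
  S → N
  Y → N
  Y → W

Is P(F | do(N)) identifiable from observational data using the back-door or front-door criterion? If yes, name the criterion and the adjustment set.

desc(N)\{N}={F}; candidates ⊆ {J,L,M,S,W,Y}.
∅: N⊥F given ∅ in G with N→· removed — back-door holds.
P(F|do(N)) = P(F|N) — no adjustment needed.

P(F|do(N)): backdoor, adjust for ∅.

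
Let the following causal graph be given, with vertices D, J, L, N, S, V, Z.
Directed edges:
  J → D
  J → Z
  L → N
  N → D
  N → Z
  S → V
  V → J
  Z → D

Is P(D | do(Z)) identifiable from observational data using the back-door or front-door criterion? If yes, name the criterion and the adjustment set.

desc(Z)\{Z}={D}; candidates ⊆ {J,L,N,S,V}.
size 0: {}; under {} Z still reaches {D,J,L,N,S,V} ∋ D.
size 1: {J}, {L}, {N} …(+2); under {J} Z still reaches {D,L,N} ∋ D.
{J,N}: Z⊥D given {J,N} in G with Z→· removed — back-door holds.
P(D|do(Z)) = Σ_{J,N} P(D|Z,J,N)·P(J,N).

P(D|do(Z)): backdoor, adjust for {J, N}.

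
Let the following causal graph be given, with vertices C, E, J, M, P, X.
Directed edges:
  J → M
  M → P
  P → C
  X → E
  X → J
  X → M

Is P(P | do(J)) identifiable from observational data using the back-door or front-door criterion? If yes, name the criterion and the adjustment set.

P(P|do(J)): backdoor, adjust for {X}.

desc(J)\{J}={C,M,P}; candidates ⊆ {E,X}.
size 0: {}; under {} J still reaches {C,E,M,P,X} ∋ P.
{X}: J⊥P given {X} in G with J→· removed — back-door holds.
P(P|do(J)) = Σ_{X} P(P|J,X)·P(X).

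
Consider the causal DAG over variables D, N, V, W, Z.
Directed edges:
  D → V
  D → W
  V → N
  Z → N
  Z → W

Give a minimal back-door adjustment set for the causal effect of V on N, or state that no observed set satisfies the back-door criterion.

desc(V)\{V}={N}; candidates ⊆ {D,W,Z}.
∅: V⊥N given ∅ in G with V→· removed — back-door holds.

V→N: minimal back-door set ∅.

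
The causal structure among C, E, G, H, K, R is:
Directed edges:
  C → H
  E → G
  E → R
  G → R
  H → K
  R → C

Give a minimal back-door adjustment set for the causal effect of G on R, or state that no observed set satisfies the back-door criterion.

G→R: minimal back-door set {E}.

desc(G)\{G}={C,H,K,R}; candidates ⊆ {E}.
size 0: {}; under {} G still reaches {C,E,H,K,R} ∋ R.
{E}: G⊥R given {E} in G with G→· removed — back-door holds.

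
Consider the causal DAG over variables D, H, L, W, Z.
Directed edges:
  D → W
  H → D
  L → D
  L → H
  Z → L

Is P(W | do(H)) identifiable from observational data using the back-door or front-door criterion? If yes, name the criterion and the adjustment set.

P(W|do(H)): backdoor, adjust for {L}.

desc(H)\{H}={D,W}; candidates ⊆ {L,Z}.
size 0: {}; under {} H still reaches {D,L,W,Z} ∋ W.
{L}: H⊥W given {L} in G with H→· removed — back-door holds.
P(W|do(H)) = Σ_{L} P(W|H,L)·P(L).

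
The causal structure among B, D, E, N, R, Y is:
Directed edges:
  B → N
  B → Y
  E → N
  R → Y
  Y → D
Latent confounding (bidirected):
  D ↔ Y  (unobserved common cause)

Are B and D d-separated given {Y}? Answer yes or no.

Bayes-Ball from B | {Y} reaches {D,N,R}.
D ∈ reach(B|{Y}) ⇒ B ⊥̸ D | {Y}.

No — B and D are d-connected given {Y}.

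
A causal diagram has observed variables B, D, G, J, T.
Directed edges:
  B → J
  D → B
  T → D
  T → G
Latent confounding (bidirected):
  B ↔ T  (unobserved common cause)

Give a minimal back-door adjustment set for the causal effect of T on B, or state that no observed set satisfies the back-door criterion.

desc(T)\{T}={B,D,G,J}; candidates ⊆ {—}.
T↔B: latent back-door arc(s) into T.
size 0: {}; under {} T still reaches {B,J} ∋ B.
T↔B cannot be blocked by any observed set — no back-door set.

T→B: no observed back-door set.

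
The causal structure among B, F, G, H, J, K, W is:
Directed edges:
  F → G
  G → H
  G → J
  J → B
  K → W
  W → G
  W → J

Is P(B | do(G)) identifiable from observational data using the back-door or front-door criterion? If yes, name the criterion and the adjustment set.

P(B|do(G)): backdoor, adjust for {W}.

desc(G)\{G}={B,H,J}; candidates ⊆ {F,K,W}.
size 0: {}; under {} G still reaches {B,F,J,K,W} ∋ B.
{W}: G⊥B given {W} in G with G→· removed — back-door holds.
P(B|do(G)) = Σ_{W} P(B|G,W)·P(W).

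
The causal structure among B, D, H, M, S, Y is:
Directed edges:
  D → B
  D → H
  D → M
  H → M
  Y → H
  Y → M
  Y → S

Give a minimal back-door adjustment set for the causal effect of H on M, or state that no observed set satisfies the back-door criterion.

desc(H)\{H}={M}; candidates ⊆ {B,D,S,Y}.
size 0: {}; under {} H still reaches {B,D,M,S,Y} ∋ M.
size 1: {B}, {D}, {S} …(+1); under {B} H still reaches {D,M,S,Y} ∋ M.
{D,Y}: H⊥M given {D,Y} in G with H→· removed — back-door holds.

H→M: minimal back-door set {D, Y}.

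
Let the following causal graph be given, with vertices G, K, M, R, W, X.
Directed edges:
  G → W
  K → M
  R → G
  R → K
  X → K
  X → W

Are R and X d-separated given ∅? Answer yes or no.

Bayes-Ball from R | ∅ reaches {G,K,M,W}.
X ∉ reach(R|∅) ⇒ R ⊥ X | ∅.

Yes — R ⊥ X | ∅.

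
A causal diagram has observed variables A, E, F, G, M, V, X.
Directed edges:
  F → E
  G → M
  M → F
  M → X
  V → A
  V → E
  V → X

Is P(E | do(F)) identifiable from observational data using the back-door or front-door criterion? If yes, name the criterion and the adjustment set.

P(E|do(F)): backdoor, adjust for ∅.

desc(F)\{F}={E}; candidates ⊆ {A,G,M,V,X}.
∅: F⊥E given ∅ in G with F→· removed — back-door holds.
P(E|do(F)) = P(E|F) — no adjustment needed.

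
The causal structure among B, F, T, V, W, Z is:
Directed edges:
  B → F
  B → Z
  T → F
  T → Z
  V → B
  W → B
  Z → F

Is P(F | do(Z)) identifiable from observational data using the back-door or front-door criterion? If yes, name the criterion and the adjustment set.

desc(Z)\{Z}={F}; candidates ⊆ {B,T,V,W}.
size 0: {}; under {} Z still reaches {B,F,T,V,W} ∋ F.
size 1: {B}, {T}, {V} …(+1); under {B} Z still reaches {F,T} ∋ F.
{B,T}: Z⊥F given {B,T} in G with Z→· removed — back-door holds.
P(F|do(Z)) = Σ_{B,T} P(F|Z,B,T)·P(B,T).

P(F|do(Z)): backdoor, adjust for {B, T}.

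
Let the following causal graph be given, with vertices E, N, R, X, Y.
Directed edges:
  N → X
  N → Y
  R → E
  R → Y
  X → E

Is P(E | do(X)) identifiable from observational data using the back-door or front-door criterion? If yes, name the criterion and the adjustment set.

P(E|do(X)): backdoor, adjust for ∅.

desc(X)\{X}={E}; candidates ⊆ {N,R,Y}.
∅: X⊥E given ∅ in G with X→· removed — back-door holds.
P(E|do(X)) = P(E|X) — no adjustment needed.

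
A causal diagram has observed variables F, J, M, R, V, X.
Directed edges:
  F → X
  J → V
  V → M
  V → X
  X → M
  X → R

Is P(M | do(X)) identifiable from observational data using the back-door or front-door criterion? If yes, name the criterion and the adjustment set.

P(M|do(X)): backdoor, adjust for {V}.

desc(X)\{X}={M,R}; candidates ⊆ {F,J,V}.
size 0: {}; under {} X still reaches {F,J,M,V} ∋ M.
{V}: X⊥M given {V} in G with X→· removed — back-door holds.
P(M|do(X)) = Σ_{V} P(M|X,V)·P(V).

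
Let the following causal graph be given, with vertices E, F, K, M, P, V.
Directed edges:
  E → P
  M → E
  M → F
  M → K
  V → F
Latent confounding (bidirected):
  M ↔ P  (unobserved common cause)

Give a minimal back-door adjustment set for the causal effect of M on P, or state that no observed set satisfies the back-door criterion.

desc(M)\{M}={E,F,K,P}; candidates ⊆ {V}.
M↔P: latent back-door arc(s) into M.
size 0: {}; under {} M still reaches {P} ∋ P.
size 1: {V}; under {V} M still reaches {P} ∋ P.
M↔P cannot be blocked by any observed set — no back-door set.

M→P: no observed back-door set.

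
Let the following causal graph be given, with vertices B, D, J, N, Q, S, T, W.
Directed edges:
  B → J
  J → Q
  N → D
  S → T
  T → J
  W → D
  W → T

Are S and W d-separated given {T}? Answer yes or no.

Bayes-Ball from S | {T} reaches {D,W}.
W ∈ reach(S|{T}) ⇒ S ⊥̸ W | {T}.

No — S and W are d-connected given {T}.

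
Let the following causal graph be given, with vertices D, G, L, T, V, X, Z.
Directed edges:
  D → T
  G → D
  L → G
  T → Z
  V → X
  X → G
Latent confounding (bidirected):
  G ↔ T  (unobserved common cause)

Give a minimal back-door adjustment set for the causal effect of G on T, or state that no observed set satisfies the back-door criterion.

G→T: no observed back-door set.

desc(G)\{G}={D,T,Z}; candidates ⊆ {L,V,X}.
G↔T: latent back-door arc(s) into G.
size 0: {}; under {} G still reaches {L,T,V,X,Z} ∋ T.
size 1: {L}, {V}, {X}; under {L} G still reaches {T,V,X,Z} ∋ T.
size 2: {L,V}, {L,X}, {V,X}; under {L,V} G still reaches {T,X,Z} ∋ T.
G↔T cannot be blocked by any observed set — no back-door set.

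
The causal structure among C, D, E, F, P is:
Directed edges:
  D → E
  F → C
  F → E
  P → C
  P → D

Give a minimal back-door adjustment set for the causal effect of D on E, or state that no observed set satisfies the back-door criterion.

D→E: minimal back-door set ∅.

desc(D)\{D}={E}; candidates ⊆ {C,F,P}.
∅: D⊥E given ∅ in G with D→· removed — back-door holds.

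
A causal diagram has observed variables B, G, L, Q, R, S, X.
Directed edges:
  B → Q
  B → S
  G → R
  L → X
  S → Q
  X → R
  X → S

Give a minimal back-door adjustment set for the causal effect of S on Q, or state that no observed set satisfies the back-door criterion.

S→Q: minimal back-door set {B}.

desc(S)\{S}={Q}; candidates ⊆ {B,G,L,R,X}.
size 0: {}; under {} S still reaches {B,L,Q,R,X} ∋ Q.
{B}: S⊥Q given {B} in G with S→· removed — back-door holds.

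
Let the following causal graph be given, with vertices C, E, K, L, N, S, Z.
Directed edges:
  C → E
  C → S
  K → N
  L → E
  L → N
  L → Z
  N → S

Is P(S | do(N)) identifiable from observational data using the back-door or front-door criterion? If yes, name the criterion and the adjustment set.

P(S|do(N)): backdoor, adjust for ∅.

desc(N)\{N}={S}; candidates ⊆ {C,E,K,L,Z}.
∅: N⊥S given ∅ in G with N→· removed — back-door holds.
P(S|do(N)) = P(S|N) — no adjustment needed.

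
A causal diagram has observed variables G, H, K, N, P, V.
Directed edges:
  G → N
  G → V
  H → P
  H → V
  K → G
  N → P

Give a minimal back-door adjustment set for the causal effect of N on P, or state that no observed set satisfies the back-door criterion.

N→P: minimal back-door set ∅.

desc(N)\{N}={P}; candidates ⊆ {G,H,K,V}.
∅: N⊥P given ∅ in G with N→· removed — back-door holds.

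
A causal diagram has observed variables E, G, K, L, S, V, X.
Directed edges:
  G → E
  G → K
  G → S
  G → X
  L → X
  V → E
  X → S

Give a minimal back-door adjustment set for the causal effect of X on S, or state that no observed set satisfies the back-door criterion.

X→S: minimal back-door set {G}.

desc(X)\{X}={S}; candidates ⊆ {E,G,K,L,V}.
size 0: {}; under {} X still reaches {E,G,K,L,S} ∋ S.
{G}: X⊥S given {G} in G with X→· removed — back-door holds.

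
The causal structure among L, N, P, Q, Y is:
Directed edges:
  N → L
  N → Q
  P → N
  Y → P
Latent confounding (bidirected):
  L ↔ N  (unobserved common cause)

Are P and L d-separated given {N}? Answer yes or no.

No — P and L are d-connected given {N}.

Bayes-Ball from P | {N} reaches {L,Y}.
L ∈ reach(P|{N}) ⇒ P ⊥̸ L | {N}.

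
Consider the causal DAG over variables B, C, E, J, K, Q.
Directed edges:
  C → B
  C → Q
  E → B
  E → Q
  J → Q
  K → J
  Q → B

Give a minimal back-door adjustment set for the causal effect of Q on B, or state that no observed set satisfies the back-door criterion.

Q→B: minimal back-door set {C, E}.

desc(Q)\{Q}={B}; candidates ⊆ {C,E,J,K}.
size 0: {}; under {} Q still reaches {B,C,E,J,K} ∋ B.
size 1: {C}, {E}, {J} …(+1); under {C} Q still reaches {B,E,J,K} ∋ B.
{C,E}: Q⊥B given {C,E} in G with Q→· removed — back-door holds.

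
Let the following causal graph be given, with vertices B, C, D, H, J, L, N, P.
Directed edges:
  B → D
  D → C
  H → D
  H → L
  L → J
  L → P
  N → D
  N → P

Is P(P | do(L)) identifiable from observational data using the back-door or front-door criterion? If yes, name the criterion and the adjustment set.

P(P|do(L)): backdoor, adjust for ∅.

desc(L)\{L}={J,P}; candidates ⊆ {B,C,D,H,N}.
∅: L⊥P given ∅ in G with L→· removed — back-door holds.
P(P|do(L)) = P(P|L) — no adjustment needed.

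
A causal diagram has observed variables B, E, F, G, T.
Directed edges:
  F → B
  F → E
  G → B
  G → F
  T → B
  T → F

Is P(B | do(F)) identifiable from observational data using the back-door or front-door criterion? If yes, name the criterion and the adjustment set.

P(B|do(F)): backdoor, adjust for {G, T}.

desc(F)\{F}={B,E}; candidates ⊆ {G,T}.
size 0: {}; under {} F still reaches {B,G,T} ∋ B.
size 1: {G}, {T}; under {G} F still reaches {B,T} ∋ B.
{G,T}: F⊥B given {G,T} in G with F→· removed — back-door holds.
P(B|do(F)) = Σ_{G,T} P(B|F,G,T)·P(G,T).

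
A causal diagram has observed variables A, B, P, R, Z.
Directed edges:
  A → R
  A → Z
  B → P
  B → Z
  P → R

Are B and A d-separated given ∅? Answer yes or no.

Yes — B ⊥ A | ∅.

Bayes-Ball from B | ∅ reaches {P,R,Z}.
A ∉ reach(B|∅) ⇒ B ⊥ A | ∅.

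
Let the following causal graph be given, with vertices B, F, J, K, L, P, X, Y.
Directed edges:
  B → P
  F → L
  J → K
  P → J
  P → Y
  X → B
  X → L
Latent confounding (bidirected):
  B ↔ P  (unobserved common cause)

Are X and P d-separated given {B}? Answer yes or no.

Bayes-Ball from X | {B} reaches {J,K,L,P,Y}.
P ∈ reach(X|{B}) ⇒ X ⊥̸ P | {B}.

No — X and P are d-connected given {B}.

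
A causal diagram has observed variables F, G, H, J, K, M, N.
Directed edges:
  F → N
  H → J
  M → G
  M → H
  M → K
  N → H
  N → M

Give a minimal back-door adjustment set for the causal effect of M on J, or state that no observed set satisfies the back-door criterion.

desc(M)\{M}={G,H,J,K}; candidates ⊆ {F,N}.
size 0: {}; under {} M still reaches {F,H,J,N} ∋ J.
{N}: M⊥J given {N} in G with M→· removed — back-door holds.

M→J: minimal back-door set {N}.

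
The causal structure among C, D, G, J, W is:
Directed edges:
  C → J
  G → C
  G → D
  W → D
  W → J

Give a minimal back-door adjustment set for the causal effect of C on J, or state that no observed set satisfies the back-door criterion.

C→J: minimal back-door set ∅.

desc(C)\{C}={J}; candidates ⊆ {D,G,W}.
∅: C⊥J given ∅ in G with C→· removed — back-door holds.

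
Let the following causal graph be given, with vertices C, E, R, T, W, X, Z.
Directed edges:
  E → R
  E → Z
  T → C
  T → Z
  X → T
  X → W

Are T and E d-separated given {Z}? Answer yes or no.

Bayes-Ball from T | {Z} reaches {C,E,R,W,X}.
E ∈ reach(T|{Z}) ⇒ T ⊥̸ E | {Z}.

No — T and E are d-connected given {Z}.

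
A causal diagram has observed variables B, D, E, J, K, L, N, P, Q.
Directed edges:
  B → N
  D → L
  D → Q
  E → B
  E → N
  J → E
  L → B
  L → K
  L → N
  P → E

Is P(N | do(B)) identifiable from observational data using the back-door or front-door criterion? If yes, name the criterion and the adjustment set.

P(N|do(B)): backdoor, adjust for {E, L}.

desc(B)\{B}={N}; candidates ⊆ {D,E,J,K,L,P,Q}.
size 0: {}; under {} B still reaches {D,E,J,K,L,N,P,Q} ∋ N.
size 1: {D}, {E}, {J} …(+4); under {D} B still reaches {E,J,K,L,N,P} ∋ N.
{E,L}: B⊥N given {E,L} in G with B→· removed — back-door holds.
P(N|do(B)) = Σ_{E,L} P(N|B,E,L)·P(E,L).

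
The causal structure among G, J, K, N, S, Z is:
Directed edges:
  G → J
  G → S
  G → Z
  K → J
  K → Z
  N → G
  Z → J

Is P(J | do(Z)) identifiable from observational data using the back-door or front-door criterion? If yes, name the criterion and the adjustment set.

P(J|do(Z)): backdoor, adjust for {G, K}.

desc(Z)\{Z}={J}; candidates ⊆ {G,K,N,S}.
size 0: {}; under {} Z still reaches {G,J,K,N,S} ∋ J.
size 1: {G}, {K}, {N} …(+1); under {G} Z still reaches {J,K} ∋ J.
{G,K}: Z⊥J given {G,K} in G with Z→· removed — back-door holds.
P(J|do(Z)) = Σ_{G,K} P(J|Z,G,K)·P(G,K).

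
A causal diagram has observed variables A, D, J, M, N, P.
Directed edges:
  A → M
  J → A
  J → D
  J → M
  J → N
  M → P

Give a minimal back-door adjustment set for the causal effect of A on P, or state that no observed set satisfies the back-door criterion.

A→P: minimal back-door set {J}.

desc(A)\{A}={M,P}; candidates ⊆ {D,J,N}.
size 0: {}; under {} A still reaches {D,J,M,N,P} ∋ P.
{J}: A⊥P given {J} in G with A→· removed — back-door holds.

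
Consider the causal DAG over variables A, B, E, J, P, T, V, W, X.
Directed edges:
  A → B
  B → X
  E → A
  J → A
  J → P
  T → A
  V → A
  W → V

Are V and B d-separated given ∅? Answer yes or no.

Bayes-Ball from V | ∅ reaches {A,B,W,X}.
B ∈ reach(V|∅) ⇒ V ⊥̸ B | ∅.

No — V and B are d-connected given ∅.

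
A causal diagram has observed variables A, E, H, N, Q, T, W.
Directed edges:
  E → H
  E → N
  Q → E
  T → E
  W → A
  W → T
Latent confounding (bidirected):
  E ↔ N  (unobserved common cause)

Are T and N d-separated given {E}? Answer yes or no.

No — T and N are d-connected given {E}.

Bayes-Ball from T | {E} reaches {A,N,Q,W}.
N ∈ reach(T|{E}) ⇒ T ⊥̸ N | {E}.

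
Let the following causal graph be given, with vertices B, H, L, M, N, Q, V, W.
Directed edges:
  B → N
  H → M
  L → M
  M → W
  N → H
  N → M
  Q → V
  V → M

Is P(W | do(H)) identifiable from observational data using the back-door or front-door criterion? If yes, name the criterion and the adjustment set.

desc(H)\{H}={M,W}; candidates ⊆ {B,L,N,Q,V}.
size 0: {}; under {} H still reaches {B,M,N,W} ∋ W.
{N}: H⊥W given {N} in G with H→· removed — back-door holds.
P(W|do(H)) = Σ_{N} P(W|H,N)·P(N).

P(W|do(H)): backdoor, adjust for {N}.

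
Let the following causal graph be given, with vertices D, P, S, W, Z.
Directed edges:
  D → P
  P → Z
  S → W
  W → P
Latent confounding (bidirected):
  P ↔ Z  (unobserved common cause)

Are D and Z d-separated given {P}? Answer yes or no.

No — D and Z are d-connected given {P}.

Bayes-Ball from D | {P} reaches {S,W,Z}.
Z ∈ reach(D|{P}) ⇒ D ⊥̸ Z | {P}.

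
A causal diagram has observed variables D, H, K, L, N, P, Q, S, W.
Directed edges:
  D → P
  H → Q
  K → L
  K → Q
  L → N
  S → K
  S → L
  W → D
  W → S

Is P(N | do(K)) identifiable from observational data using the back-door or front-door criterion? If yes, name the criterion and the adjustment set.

P(N|do(K)): backdoor, adjust for {S}.

desc(K)\{K}={L,N,Q}; candidates ⊆ {D,H,P,S,W}.
size 0: {}; under {} K still reaches {D,L,N,P,S,W} ∋ N.
{S}: K⊥N given {S} in G with K→· removed — back-door holds.
P(N|do(K)) = Σ_{S} P(N|K,S)·P(S).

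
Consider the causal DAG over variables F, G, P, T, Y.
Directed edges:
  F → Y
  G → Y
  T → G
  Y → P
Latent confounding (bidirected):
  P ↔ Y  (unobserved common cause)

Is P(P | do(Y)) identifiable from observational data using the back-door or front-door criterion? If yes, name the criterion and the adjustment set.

desc(Y)\{Y}={P}; candidates ⊆ {F,G,T}.
Y↔P: latent back-door arc(s) into Y.
size 0: {}; under {} Y still reaches {F,G,P,T} ∋ P.
size 1: {F}, {G}, {T}; under {F} Y still reaches {G,P,T} ∋ P.
size 2: {F,G}, {F,T}, {G,T}; under {F,G} Y still reaches {P} ∋ P.
Y↔P cannot be blocked by any observed set — no back-door set.
No mediator lies on a directed Y→…→P path.
Neither criterion identifies P(P|do(Y)) in this graph.

P(P|do(Y)): not identifiable (no BD/FD set).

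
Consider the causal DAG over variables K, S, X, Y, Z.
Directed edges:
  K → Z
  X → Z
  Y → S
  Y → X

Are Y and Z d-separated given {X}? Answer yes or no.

Bayes-Ball from Y | {X} reaches {S}.
Z ∉ reach(Y|{X}) ⇒ Y ⊥ Z | {X}.

Yes — Y ⊥ Z | {X}.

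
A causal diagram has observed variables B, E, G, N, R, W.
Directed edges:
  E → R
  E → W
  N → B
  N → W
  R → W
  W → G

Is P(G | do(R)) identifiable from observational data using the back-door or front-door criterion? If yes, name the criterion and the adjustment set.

desc(R)\{R}={G,W}; candidates ⊆ {B,E,N}.
size 0: {}; under {} R still reaches {E,G,W} ∋ G.
{E}: R⊥G given {E} in G with R→· removed — back-door holds.
P(G|do(R)) = Σ_{E} P(G|R,E)·P(E).

P(G|do(R)): backdoor, adjust for {E}.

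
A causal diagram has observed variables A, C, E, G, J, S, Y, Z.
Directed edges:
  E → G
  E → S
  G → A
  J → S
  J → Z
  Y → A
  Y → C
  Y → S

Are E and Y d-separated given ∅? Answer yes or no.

Yes — E ⊥ Y | ∅.

Bayes-Ball from E | ∅ reaches {A,G,S}.
Y ∉ reach(E|∅) ⇒ E ⊥ Y | ∅.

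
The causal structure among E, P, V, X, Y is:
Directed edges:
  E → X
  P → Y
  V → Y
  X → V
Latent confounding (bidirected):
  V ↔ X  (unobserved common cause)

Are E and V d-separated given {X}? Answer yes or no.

No — E and V are d-connected given {X}.

Bayes-Ball from E | {X} reaches {V,Y}.
V ∈ reach(E|{X}) ⇒ E ⊥̸ V | {X}.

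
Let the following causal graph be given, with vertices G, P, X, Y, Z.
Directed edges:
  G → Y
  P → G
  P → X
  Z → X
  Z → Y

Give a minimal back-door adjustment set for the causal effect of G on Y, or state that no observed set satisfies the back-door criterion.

desc(G)\{G}={Y}; candidates ⊆ {P,X,Z}.
∅: G⊥Y given ∅ in G with G→· removed — back-door holds.

G→Y: minimal back-door set ∅.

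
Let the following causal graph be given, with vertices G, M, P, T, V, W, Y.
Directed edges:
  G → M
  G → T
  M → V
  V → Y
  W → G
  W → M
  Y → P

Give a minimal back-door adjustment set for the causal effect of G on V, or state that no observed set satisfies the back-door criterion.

G→V: minimal back-door set {W}.

desc(G)\{G}={M,P,T,V,Y}; candidates ⊆ {W}.
size 0: {}; under {} G still reaches {M,P,V,W,Y} ∋ V.
{W}: G⊥V given {W} in G with G→· removed — back-door holds.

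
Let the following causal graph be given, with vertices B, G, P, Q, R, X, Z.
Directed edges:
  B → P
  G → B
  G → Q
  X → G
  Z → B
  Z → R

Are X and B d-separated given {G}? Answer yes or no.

Bayes-Ball from X | {G} reaches ∅.
B ∉ reach(X|{G}) ⇒ X ⊥ B | {G}.

Yes — X ⊥ B | {G}.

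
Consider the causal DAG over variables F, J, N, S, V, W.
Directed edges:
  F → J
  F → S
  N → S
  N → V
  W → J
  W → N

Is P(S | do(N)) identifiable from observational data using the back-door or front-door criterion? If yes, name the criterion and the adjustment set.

P(S|do(N)): backdoor, adjust for ∅.

desc(N)\{N}={S,V}; candidates ⊆ {F,J,W}.
∅: N⊥S given ∅ in G with N→· removed — back-door holds.
P(S|do(N)) = P(S|N) — no adjustment needed.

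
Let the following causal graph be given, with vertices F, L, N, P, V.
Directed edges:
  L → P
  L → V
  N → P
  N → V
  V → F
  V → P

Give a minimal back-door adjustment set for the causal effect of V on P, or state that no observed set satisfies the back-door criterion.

V→P: minimal back-door set {L, N}.

desc(V)\{V}={F,P}; candidates ⊆ {L,N}.
size 0: {}; under {} V still reaches {L,N,P} ∋ P.
size 1: {L}, {N}; under {L} V still reaches {N,P} ∋ P.
{L,N}: V⊥P given {L,N} in G with V→· removed — back-door holds.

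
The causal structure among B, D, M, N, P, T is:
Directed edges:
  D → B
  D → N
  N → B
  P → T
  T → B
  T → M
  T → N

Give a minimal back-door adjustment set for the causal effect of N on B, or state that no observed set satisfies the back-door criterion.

desc(N)\{N}={B}; candidates ⊆ {D,M,P,T}.
size 0: {}; under {} N still reaches {B,D,M,P,T} ∋ B.
size 1: {D}, {M}, {P} …(+1); under {D} N still reaches {B,M,P,T} ∋ B.
{D,T}: N⊥B given {D,T} in G with N→· removed — back-door holds.

N→B: minimal back-door set {D, T}.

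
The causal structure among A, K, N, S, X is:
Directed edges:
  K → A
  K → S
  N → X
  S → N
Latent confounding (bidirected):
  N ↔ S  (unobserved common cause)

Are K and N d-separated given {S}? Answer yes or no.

No — K and N are d-connected given {S}.

Bayes-Ball from K | {S} reaches {A,N,X}.
N ∈ reach(K|{S}) ⇒ K ⊥̸ N | {S}.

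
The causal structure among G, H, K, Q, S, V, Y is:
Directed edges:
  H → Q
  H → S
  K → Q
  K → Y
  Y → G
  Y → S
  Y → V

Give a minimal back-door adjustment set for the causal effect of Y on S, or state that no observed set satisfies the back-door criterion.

Y→S: minimal back-door set ∅.

desc(Y)\{Y}={G,S,V}; candidates ⊆ {H,K,Q}.
∅: Y⊥S given ∅ in G with Y→· removed — back-door holds.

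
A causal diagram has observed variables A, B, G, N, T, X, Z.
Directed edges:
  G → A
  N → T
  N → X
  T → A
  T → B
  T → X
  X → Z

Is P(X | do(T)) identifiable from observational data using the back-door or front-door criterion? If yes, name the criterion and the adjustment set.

P(X|do(T)): backdoor, adjust for {N}.

desc(T)\{T}={A,B,X,Z}; candidates ⊆ {G,N}.
size 0: {}; under {} T still reaches {N,X,Z} ∋ X.
{N}: T⊥X given {N} in G with T→· removed — back-door holds.
P(X|do(T)) = Σ_{N} P(X|T,N)·P(N).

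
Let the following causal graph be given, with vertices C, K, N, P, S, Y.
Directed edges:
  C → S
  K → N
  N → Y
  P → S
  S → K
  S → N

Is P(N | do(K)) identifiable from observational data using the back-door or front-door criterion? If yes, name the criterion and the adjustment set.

desc(K)\{K}={N,Y}; candidates ⊆ {C,P,S}.
size 0: {}; under {} K still reaches {C,N,P,S,Y} ∋ N.
{S}: K⊥N given {S} in G with K→· removed — back-door holds.
P(N|do(K)) = Σ_{S} P(N|K,S)·P(S).

P(N|do(K)): backdoor, adjust for {S}.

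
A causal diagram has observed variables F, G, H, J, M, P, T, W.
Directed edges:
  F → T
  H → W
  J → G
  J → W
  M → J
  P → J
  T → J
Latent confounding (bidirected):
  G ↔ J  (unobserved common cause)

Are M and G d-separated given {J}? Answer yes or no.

Bayes-Ball from M | {J} reaches {F,G,P,T}.
G ∈ reach(M|{J}) ⇒ M ⊥̸ G | {J}.

No — M and G are d-connected given {J}.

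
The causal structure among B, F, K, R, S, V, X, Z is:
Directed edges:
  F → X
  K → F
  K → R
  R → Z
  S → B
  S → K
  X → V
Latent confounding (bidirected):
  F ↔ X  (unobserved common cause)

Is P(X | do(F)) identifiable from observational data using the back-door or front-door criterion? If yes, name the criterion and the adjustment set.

desc(F)\{F}={V,X}; candidates ⊆ {B,K,R,S,Z}.
F↔X: latent back-door arc(s) into F.
size 0: {}; under {} F still reaches {B,K,R,S,V,X,Z} ∋ X.
size 1: {B}, {K}, {R} …(+2); under {B} F still reaches {K,R,S,V,X,Z} ∋ X.
size 2: {B,K}, {B,R}, {B,S} …(+7); under {B,K} F still reaches {V,X} ∋ X.
F↔X cannot be blocked by any observed set — no back-door set.
No mediator lies on a directed F→…→X path.
Neither criterion identifies P(X|do(F)) in this graph.

P(X|do(F)): not identifiable (no BD/FD set).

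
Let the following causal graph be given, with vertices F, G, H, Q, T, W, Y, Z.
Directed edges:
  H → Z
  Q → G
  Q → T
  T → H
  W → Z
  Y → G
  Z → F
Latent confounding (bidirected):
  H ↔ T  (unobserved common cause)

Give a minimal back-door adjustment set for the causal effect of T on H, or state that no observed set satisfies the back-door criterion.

T→H: no observed back-door set.

desc(T)\{T}={F,H,Z}; candidates ⊆ {G,Q,W,Y}.
T↔H: latent back-door arc(s) into T.
size 0: {}; under {} T still reaches {F,G,H,Q,Z} ∋ H.
size 1: {G}, {Q}, {W} …(+1); under {G} T still reaches {F,H,Q,Y,Z} ∋ H.
size 2: {G,Q}, {G,W}, {G,Y} …(+3); under {G,Q} T still reaches {F,H,Z} ∋ H.
T↔H cannot be blocked by any observed set — no back-door set.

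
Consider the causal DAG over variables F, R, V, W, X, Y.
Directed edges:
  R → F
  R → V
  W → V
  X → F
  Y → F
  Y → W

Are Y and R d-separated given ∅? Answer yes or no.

Bayes-Ball from Y | ∅ reaches {F,V,W}.
R ∉ reach(Y|∅) ⇒ Y ⊥ R | ∅.

Yes — Y ⊥ R | ∅.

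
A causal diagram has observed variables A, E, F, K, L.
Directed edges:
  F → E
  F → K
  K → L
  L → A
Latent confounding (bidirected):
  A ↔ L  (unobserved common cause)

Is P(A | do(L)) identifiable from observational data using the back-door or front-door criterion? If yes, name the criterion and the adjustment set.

desc(L)\{L}={A}; candidates ⊆ {E,F,K}.
L↔A: latent back-door arc(s) into L.
size 0: {}; under {} L still reaches {A,E,F,K} ∋ A.
size 1: {E}, {F}, {K}; under {E} L still reaches {A,F,K} ∋ A.
size 2: {E,F}, {E,K}, {F,K}; under {E,F} L still reaches {A,K} ∋ A.
L↔A cannot be blocked by any observed set — no back-door set.
No mediator lies on a directed L→…→A path.
Neither criterion identifies P(A|do(L)) in this graph.

P(A|do(L)): not identifiable (no BD/FD set).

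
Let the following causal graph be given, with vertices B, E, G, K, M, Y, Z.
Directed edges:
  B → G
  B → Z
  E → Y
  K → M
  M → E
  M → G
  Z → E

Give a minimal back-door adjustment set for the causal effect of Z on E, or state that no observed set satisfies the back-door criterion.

Z→E: minimal back-door set ∅.

desc(Z)\{Z}={E,Y}; candidates ⊆ {B,G,K,M}.
∅: Z⊥E given ∅ in G with Z→· removed — back-door holds.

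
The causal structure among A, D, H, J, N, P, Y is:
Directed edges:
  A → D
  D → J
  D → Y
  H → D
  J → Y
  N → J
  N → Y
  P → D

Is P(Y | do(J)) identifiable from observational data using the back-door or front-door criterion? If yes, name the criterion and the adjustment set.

desc(J)\{J}={Y}; candidates ⊆ {A,D,H,N,P}.
size 0: {}; under {} J still reaches {A,D,H,N,P,Y} ∋ Y.
size 1: {A}, {D}, {H} …(+2); under {A} J still reaches {D,H,N,P,Y} ∋ Y.
{D,N}: J⊥Y given {D,N} in G with J→· removed — back-door holds.
P(Y|do(J)) = Σ_{D,N} P(Y|J,D,N)·P(D,N).

P(Y|do(J)): backdoor, adjust for {D, N}.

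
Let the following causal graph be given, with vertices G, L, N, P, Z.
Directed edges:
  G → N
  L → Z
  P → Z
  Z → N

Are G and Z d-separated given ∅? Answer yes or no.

Yes — G ⊥ Z | ∅.

Bayes-Ball from G | ∅ reaches {N}.
Z ∉ reach(G|∅) ⇒ G ⊥ Z | ∅.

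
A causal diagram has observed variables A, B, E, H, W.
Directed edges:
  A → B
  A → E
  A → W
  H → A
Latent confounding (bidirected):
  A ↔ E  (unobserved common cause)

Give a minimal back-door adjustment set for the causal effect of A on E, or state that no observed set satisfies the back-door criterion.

A→E: no observed back-door set.

desc(A)\{A}={B,E,W}; candidates ⊆ {H}.
A↔E: latent back-door arc(s) into A.
size 0: {}; under {} A still reaches {E,H} ∋ E.
size 1: {H}; under {H} A still reaches {E} ∋ E.
A↔E cannot be blocked by any observed set — no back-door set.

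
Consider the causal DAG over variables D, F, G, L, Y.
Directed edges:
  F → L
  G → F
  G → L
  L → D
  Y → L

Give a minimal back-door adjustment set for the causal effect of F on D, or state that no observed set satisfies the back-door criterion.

F→D: minimal back-door set {G}.

desc(F)\{F}={D,L}; candidates ⊆ {G,Y}.
size 0: {}; under {} F still reaches {D,G,L} ∋ D.
{G}: F⊥D given {G} in G with F→· removed — back-door holds.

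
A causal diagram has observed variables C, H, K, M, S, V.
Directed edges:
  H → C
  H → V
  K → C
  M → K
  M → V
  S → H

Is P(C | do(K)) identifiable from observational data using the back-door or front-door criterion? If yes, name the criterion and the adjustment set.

P(C|do(K)): backdoor, adjust for ∅.

desc(K)\{K}={C}; candidates ⊆ {H,M,S,V}.
∅: K⊥C given ∅ in G with K→· removed — back-door holds.
P(C|do(K)) = P(C|K) — no adjustment needed.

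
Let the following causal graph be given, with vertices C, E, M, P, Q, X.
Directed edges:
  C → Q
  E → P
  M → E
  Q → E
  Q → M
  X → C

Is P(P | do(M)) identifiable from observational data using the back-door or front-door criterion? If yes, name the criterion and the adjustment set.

P(P|do(M)): backdoor, adjust for {Q}.

desc(M)\{M}={E,P}; candidates ⊆ {C,Q,X}.
size 0: {}; under {} M still reaches {C,E,P,Q,X} ∋ P.
{Q}: M⊥P given {Q} in G with M→· removed — back-door holds.
P(P|do(M)) = Σ_{Q} P(P|M,Q)·P(Q).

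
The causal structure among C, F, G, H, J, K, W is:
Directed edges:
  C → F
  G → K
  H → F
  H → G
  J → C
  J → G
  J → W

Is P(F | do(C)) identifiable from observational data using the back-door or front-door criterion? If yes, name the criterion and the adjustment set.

P(F|do(C)): backdoor, adjust for ∅.

desc(C)\{C}={F}; candidates ⊆ {G,H,J,K,W}.
∅: C⊥F given ∅ in G with C→· removed — back-door holds.
P(F|do(C)) = P(F|C) — no adjustment needed.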